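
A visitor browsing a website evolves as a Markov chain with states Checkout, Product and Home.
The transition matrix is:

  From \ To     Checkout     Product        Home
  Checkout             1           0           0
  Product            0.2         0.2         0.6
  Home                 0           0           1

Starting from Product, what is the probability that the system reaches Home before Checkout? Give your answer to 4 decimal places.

Let h(s) be the probability of absorption at Home starting from transient state s. Then h(Home) = 1 and h(Checkout) = 0. By first-step analysis:
h(Product) = 0.2·0 + 0.2·h(Product) + 0.6·1
Solving: h(Product) = 0.7500.
Starting from Product, the probability is 0.7500.

0.7500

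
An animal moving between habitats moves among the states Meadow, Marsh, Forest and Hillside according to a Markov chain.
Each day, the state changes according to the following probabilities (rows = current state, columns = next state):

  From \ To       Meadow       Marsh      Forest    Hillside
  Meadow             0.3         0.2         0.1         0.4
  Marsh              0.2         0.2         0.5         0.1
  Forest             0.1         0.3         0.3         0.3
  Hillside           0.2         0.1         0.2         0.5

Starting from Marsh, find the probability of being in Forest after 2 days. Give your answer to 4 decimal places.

0.2900

Propagate the distribution vector 2 days from Marsh.
After 0 days: (0.0000, 1.0000, 0.0000, 0.0000)
After 1 day: (0.2000, 0.2000, 0.5000, 0.1000)
After 2 days: (0.1700, 0.2400, 0.2900, 0.3000)
P(in Forest after 2 days) = 0.2900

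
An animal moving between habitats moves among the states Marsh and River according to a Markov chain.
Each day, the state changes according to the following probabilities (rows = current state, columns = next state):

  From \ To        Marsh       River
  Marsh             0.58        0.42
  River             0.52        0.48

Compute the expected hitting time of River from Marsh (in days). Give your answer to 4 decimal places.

Let t(s) be the expected number of days to first reach River from state s, with t(River) = 0. Conditioning on the first day:
t(Marsh) = 1 + 0.58·t(Marsh)
Solving: t(Marsh) = 2.3810.
Expected days from Marsh to River: 2.3810.

2.3810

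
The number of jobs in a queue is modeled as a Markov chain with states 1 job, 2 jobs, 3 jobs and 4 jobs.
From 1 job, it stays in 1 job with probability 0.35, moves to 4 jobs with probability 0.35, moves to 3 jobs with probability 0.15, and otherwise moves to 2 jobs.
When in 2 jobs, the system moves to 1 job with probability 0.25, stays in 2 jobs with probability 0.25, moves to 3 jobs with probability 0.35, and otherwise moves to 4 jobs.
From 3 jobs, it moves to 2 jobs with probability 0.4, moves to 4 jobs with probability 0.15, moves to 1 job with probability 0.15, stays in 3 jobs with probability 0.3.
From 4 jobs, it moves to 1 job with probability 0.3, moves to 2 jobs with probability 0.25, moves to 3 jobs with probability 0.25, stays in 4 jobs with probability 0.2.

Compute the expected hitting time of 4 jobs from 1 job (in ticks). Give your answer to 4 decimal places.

3.8806

Let t(s) be the expected number of ticks to first reach 4 jobs from state s, with t(4 jobs) = 0. Conditioning on the first tick:
t(1 job) = 1 + 0.35·t(1 job) + 0.15·t(2 jobs) + 0.15·t(3 jobs)
t(2 jobs) = 1 + 0.25·t(1 job) + 0.25·t(2 jobs) + 0.35·t(3 jobs)
t(3 jobs) = 1 + 0.15·t(1 job) + 0.4·t(2 jobs) + 0.3·t(3 jobs)
Solving: t(1 job) = 3.8806, t(2 jobs) = 5.0204, t(3 jobs) = 5.1289.
Expected ticks from 1 job to 4 jobs: 3.8806.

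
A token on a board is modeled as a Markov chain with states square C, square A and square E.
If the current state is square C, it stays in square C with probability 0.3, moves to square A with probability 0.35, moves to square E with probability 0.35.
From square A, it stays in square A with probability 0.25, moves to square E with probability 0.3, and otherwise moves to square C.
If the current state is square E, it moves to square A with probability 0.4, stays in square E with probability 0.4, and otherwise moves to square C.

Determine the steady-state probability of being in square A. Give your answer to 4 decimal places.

Let the stationary distribution be π with π = πP and π_1 + π_2 + π_3 = 1.
π_1 = 0.3·π_1 + 0.45·π_2 + 0.2·π_3
π_2 = 0.35·π_1 + 0.25·π_2 + 0.4·π_3
Solving with the normalization constraint gives π = (0.3150, 0.3341, 0.3508).
So the stationary probability of square A is 0.3341.

0.3341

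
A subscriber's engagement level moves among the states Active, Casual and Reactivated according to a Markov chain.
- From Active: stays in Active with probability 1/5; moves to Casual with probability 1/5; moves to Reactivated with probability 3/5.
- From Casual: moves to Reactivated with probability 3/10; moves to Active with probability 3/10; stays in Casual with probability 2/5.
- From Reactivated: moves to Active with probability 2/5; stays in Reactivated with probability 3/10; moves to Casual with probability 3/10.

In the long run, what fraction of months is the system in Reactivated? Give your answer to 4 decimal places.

0.3925

Let the stationary distribution be π with π = πP and π_1 + π_2 + π_3 = 1.
π_1 = 0.2·π_1 + 0.3·π_2 + 0.4·π_3
π_2 = 0.2·π_1 + 0.4·π_2 + 0.3·π_3
Solving with the normalization constraint gives π = (0.3084, 0.2991, 0.3925).
So the stationary probability of Reactivated is 0.3925.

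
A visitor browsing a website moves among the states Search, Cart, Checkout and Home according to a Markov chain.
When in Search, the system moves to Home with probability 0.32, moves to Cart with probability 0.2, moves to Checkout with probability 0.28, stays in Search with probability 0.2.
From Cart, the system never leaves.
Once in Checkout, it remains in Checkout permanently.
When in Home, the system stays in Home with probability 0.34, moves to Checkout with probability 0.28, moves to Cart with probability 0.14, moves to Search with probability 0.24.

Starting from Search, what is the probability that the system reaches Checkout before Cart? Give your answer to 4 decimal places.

Let h(s) be the probability of absorption at Checkout starting from transient state s. Then h(Checkout) = 1 and h(Cart) = 0. By first-step analysis:
h(Search) = 0.2·h(Search) + 0.2·0 + 0.28·1 + 0.32·h(Home)
h(Home) = 0.24·h(Search) + 0.14·0 + 0.28·1 + 0.34·h(Home)
Solving: h(Search) = 0.6082, h(Home) = 0.6454.
Starting from Search, the probability is 0.6082.

0.6082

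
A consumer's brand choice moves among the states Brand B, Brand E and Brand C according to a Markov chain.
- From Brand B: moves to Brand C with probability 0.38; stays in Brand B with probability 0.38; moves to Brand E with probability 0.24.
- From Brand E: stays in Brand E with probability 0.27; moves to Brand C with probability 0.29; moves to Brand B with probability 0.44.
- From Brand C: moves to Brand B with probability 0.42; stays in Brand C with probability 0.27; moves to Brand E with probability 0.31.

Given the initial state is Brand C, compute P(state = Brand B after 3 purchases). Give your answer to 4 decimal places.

0.4090

Propagate the distribution vector 3 purchases from Brand C.
After 0 purchases: (0.0000, 0.0000, 1.0000)
After 1 purchase: (0.4200, 0.3100, 0.2700)
After 2 purchases: (0.4094, 0.2682, 0.3224)
After 3 purchases: (0.4090, 0.2706, 0.3204)
P(in Brand B after 3 purchases) = 0.4090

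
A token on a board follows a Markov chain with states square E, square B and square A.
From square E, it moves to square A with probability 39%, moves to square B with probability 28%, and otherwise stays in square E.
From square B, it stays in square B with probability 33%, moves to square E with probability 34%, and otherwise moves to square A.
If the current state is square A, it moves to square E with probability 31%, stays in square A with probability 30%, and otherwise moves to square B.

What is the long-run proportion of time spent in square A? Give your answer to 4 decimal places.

0.3394

Let the stationary distribution be π with π = πP and π_1 + π_2 + π_3 = 1.
π_1 = 0.33·π_1 + 0.34·π_2 + 0.31·π_3
π_2 = 0.28·π_1 + 0.33·π_2 + 0.39·π_3
Solving with the normalization constraint gives π = (0.3266, 0.3340, 0.3394).
So the stationary probability of square A is 0.3394.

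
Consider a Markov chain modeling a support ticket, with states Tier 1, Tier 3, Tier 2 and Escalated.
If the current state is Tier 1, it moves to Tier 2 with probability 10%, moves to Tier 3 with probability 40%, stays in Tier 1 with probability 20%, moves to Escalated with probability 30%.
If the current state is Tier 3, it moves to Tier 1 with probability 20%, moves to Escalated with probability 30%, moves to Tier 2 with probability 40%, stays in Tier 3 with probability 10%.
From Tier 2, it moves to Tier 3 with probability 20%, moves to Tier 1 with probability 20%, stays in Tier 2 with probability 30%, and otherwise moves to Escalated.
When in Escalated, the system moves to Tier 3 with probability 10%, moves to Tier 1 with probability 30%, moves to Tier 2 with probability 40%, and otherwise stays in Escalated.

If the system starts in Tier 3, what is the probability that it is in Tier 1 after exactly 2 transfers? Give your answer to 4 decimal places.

0.2300

Propagate the distribution vector 2 transfers from Tier 3.
After 0 transfers: (0.0000, 1.0000, 0.0000, 0.0000)
After 1 transfer: (0.2000, 0.1000, 0.4000, 0.3000)
After 2 transfers: (0.2300, 0.2000, 0.3000, 0.2700)
P(in Tier 1 after 2 transfers) = 0.2300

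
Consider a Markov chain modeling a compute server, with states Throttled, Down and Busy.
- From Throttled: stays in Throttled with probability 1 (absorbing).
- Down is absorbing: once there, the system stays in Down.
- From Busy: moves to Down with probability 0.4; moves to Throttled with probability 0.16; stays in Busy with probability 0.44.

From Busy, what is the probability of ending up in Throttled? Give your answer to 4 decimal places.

Let h(s) be the probability of absorption at Throttled starting from transient state s. Then h(Throttled) = 1 and h(Down) = 0. By first-step analysis:
h(Busy) = 0.16·1 + 0.4·0 + 0.44·h(Busy)
Solving: h(Busy) = 0.2857.
Starting from Busy, the probability is 0.2857.

0.2857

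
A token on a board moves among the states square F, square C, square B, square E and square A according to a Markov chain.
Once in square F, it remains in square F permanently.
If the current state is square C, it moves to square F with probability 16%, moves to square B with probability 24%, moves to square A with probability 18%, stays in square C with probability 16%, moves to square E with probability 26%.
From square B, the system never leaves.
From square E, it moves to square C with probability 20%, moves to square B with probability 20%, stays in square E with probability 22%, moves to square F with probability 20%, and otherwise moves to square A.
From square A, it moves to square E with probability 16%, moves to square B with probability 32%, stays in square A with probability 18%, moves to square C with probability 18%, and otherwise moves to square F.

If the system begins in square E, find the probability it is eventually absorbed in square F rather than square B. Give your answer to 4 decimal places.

Let h(s) be the probability of absorption at square F starting from transient state s. Then h(square F) = 1 and h(square B) = 0. By first-step analysis:
h(square C) = 0.16·1 + 0.16·h(square C) + 0.24·0 + 0.26·h(square E) + 0.18·h(square A)
h(square E) = 0.2·1 + 0.2·h(square C) + 0.2·0 + 0.22·h(square E) + 0.18·h(square A)
h(square A) = 0.16·1 + 0.18·h(square C) + 0.32·0 + 0.16·h(square E) + 0.18·h(square A)
Solving: h(square C) = 0.4086, h(square E) = 0.4470, h(square A) = 0.3720.
Starting from square E, the probability is 0.4470.

0.4470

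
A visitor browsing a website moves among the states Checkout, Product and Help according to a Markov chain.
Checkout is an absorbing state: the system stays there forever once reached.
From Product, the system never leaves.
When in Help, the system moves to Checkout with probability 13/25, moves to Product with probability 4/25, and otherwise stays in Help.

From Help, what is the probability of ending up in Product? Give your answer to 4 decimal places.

0.2353

Let h(s) be the probability of absorption at Product starting from transient state s. Then h(Product) = 1 and h(Checkout) = 0. By first-step analysis:
h(Help) = 0.52·0 + 0.16·1 + 0.32·h(Help)
Solving: h(Help) = 0.2353.
Starting from Help, the probability is 0.2353.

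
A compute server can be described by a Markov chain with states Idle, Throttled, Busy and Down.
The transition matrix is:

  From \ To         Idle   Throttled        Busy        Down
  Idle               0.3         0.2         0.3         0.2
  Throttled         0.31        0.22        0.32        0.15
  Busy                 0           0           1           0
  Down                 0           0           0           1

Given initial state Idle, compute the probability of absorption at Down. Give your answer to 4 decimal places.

Let h(s) be the probability of absorption at Down starting from transient state s. Then h(Down) = 1 and h(Busy) = 0. By first-step analysis:
h(Idle) = 0.3·h(Idle) + 0.2·h(Throttled) + 0.3·0 + 0.2·1
h(Throttled) = 0.31·h(Idle) + 0.22·h(Throttled) + 0.32·0 + 0.15·1
Solving: h(Idle) = 0.3843, h(Throttled) = 0.3450.
Starting from Idle, the probability is 0.3843.

0.3843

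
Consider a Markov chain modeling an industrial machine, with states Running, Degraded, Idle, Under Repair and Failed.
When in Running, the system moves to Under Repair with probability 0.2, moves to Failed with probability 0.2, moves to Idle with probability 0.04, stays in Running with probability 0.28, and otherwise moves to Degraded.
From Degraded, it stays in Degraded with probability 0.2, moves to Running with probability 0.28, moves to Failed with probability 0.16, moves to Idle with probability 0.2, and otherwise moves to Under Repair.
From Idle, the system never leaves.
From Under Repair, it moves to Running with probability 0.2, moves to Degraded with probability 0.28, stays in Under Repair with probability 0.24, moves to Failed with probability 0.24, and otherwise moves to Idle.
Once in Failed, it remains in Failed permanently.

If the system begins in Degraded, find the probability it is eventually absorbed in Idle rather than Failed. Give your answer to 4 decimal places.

Let h(s) be the probability of absorption at Idle starting from transient state s. Then h(Idle) = 1 and h(Failed) = 0. By first-step analysis:
h(Running) = 0.28·h(Running) + 0.28·h(Degraded) + 0.04·1 + 0.2·h(Under Repair) + 0.2·0
h(Degraded) = 0.28·h(Running) + 0.2·h(Degraded) + 0.2·1 + 0.16·h(Under Repair) + 0.16·0
h(Under Repair) = 0.2·h(Running) + 0.28·h(Degraded) + 0.04·1 + 0.24·h(Under Repair) + 0.24·0
Solving: h(Running) = 0.2920, h(Degraded) = 0.4082, h(Under Repair) = 0.2799.
Starting from Degraded, the probability is 0.4082.

0.4082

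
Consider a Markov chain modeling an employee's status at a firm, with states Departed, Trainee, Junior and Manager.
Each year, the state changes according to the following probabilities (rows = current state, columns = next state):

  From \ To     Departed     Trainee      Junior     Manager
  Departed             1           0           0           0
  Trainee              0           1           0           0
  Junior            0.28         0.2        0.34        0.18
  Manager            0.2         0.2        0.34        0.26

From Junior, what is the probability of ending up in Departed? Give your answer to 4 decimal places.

0.5693

Let h(s) be the probability of absorption at Departed starting from transient state s. Then h(Departed) = 1 and h(Trainee) = 0. By first-step analysis:
h(Junior) = 0.28·1 + 0.2·0 + 0.34·h(Junior) + 0.18·h(Manager)
h(Manager) = 0.2·1 + 0.2·0 + 0.34·h(Junior) + 0.26·h(Manager)
Solving: h(Junior) = 0.5693, h(Manager) = 0.5318.
Starting from Junior, the probability is 0.5693.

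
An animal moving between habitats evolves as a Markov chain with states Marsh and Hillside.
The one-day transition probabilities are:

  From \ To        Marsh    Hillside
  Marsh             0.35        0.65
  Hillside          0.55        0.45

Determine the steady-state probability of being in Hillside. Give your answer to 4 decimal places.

0.5417

Let the stationary distribution be π with π = πP and π_1 + π_2 = 1.
π_1 = 0.35·π_1 + 0.55·π_2
Solving with the normalization constraint gives π = (0.4583, 0.5417).
So the stationary probability of Hillside is 0.5417.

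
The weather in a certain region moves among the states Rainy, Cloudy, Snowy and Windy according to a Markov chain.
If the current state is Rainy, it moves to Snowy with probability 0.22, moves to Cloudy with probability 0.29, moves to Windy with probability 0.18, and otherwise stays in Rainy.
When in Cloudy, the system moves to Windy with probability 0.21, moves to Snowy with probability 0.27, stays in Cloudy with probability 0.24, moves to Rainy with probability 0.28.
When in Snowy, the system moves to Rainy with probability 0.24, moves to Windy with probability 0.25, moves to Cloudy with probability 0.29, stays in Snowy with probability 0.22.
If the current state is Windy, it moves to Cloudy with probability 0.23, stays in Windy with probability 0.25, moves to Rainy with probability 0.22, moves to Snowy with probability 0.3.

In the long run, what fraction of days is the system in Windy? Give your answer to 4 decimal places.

0.2209

Let the stationary distribution be π with π = πP and π_1 + π_2 + π_3 + π_4 = 1.
π_1 = 0.31·π_1 + 0.28·π_2 + 0.24·π_3 + 0.22·π_4
π_2 = 0.29·π_1 + 0.24·π_2 + 0.29·π_3 + 0.23·π_4
π_3 = 0.22·π_1 + 0.27·π_2 + 0.22·π_3 + 0.3·π_4
Solving with the normalization constraint gives π = (0.2646, 0.2636, 0.2509, 0.2209).
So the stationary probability of Windy is 0.2209.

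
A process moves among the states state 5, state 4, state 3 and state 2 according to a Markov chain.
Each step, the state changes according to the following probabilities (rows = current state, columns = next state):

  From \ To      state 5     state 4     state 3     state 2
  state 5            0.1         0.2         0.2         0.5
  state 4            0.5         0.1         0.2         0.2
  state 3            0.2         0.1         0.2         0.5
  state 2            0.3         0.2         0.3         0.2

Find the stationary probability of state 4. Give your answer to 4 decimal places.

0.1605

Let the stationary distribution be π with π = πP and π_1 + π_2 + π_3 + π_4 = 1.
π_1 = 0.1·π_1 + 0.5·π_2 + 0.2·π_3 + 0.3·π_4
π_2 = 0.2·π_1 + 0.1·π_2 + 0.1·π_3 + 0.2·π_4
π_3 = 0.2·π_1 + 0.2·π_2 + 0.2·π_3 + 0.3·π_4
Solving with the normalization constraint gives π = (0.2572, 0.1605, 0.2348, 0.3476).
So the stationary probability of state 4 is 0.1605.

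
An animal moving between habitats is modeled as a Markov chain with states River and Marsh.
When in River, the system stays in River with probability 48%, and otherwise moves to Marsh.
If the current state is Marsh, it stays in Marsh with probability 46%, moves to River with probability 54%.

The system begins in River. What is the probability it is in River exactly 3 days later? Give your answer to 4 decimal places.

Propagate the distribution vector 3 days from River.
After 0 days: (1.0000, 0.0000)
After 1 day: (0.4800, 0.5200)
After 2 days: (0.5112, 0.4888)
After 3 days: (0.5093, 0.4907)
P(in River after 3 days) = 0.5093

0.5093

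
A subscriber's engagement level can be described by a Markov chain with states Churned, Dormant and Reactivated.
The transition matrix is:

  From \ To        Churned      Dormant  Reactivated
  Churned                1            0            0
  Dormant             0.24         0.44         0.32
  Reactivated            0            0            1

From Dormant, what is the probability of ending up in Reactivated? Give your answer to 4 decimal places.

Let h(s) be the probability of absorption at Reactivated starting from transient state s. Then h(Reactivated) = 1 and h(Churned) = 0. By first-step analysis:
h(Dormant) = 0.24·0 + 0.44·h(Dormant) + 0.32·1
Solving: h(Dormant) = 0.5714.
Starting from Dormant, the probability is 0.5714.

0.5714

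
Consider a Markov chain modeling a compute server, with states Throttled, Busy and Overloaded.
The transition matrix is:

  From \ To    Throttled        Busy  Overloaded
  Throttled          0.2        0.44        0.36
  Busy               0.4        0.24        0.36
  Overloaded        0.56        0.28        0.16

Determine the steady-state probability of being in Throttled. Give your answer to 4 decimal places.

0.3733

Let the stationary distribution be π with π = πP and π_1 + π_2 + π_3 = 1.
π_1 = 0.2·π_1 + 0.4·π_2 + 0.56·π_3
π_2 = 0.44·π_1 + 0.24·π_2 + 0.28·π_3
Solving with the normalization constraint gives π = (0.3733, 0.3267, 0.3000).
So the stationary probability of Throttled is 0.3733.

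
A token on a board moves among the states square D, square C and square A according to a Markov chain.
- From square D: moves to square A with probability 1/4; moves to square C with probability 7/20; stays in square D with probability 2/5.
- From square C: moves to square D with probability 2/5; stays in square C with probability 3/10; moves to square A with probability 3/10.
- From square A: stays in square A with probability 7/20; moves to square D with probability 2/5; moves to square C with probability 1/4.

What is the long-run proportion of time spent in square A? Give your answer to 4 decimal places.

0.2947

Let the stationary distribution be π with π = πP and π_1 + π_2 + π_3 = 1.
π_1 = 0.4·π_1 + 0.4·π_2 + 0.4·π_3
π_2 = 0.35·π_1 + 0.3·π_2 + 0.25·π_3
Solving with the normalization constraint gives π = (0.4000, 0.3053, 0.2947).
So the stationary probability of square A is 0.2947.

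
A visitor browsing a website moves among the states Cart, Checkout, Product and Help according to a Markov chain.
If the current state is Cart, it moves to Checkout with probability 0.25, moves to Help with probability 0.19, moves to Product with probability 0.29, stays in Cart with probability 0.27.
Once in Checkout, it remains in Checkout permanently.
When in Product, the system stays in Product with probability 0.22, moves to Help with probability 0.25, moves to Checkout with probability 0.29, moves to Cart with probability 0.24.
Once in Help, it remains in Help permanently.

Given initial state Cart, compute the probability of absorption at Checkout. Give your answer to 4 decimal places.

Let h(s) be the probability of absorption at Checkout starting from transient state s. Then h(Checkout) = 1 and h(Help) = 0. By first-step analysis:
h(Cart) = 0.27·h(Cart) + 0.25·1 + 0.29·h(Product) + 0.19·0
h(Product) = 0.24·h(Cart) + 0.29·1 + 0.22·h(Product) + 0.25·0
Solving: h(Cart) = 0.5584, h(Product) = 0.5436.
Starting from Cart, the probability is 0.5584.

0.5584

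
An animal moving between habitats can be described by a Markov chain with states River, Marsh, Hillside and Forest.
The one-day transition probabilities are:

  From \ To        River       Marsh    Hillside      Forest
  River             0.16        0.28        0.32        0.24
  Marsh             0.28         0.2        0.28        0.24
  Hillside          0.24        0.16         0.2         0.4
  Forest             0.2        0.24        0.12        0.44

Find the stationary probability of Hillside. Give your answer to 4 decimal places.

0.2165

Let the stationary distribution be π with π = πP and π_1 + π_2 + π_3 + π_4 = 1.
π_1 = 0.16·π_1 + 0.28·π_2 + 0.24·π_3 + 0.2·π_4
π_2 = 0.28·π_1 + 0.2·π_2 + 0.16·π_3 + 0.24·π_4
π_3 = 0.32·π_1 + 0.28·π_2 + 0.2·π_3 + 0.12·π_4
Solving with the normalization constraint gives π = (0.2177, 0.2225, 0.2165, 0.3433).
So the stationary probability of Hillside is 0.2165.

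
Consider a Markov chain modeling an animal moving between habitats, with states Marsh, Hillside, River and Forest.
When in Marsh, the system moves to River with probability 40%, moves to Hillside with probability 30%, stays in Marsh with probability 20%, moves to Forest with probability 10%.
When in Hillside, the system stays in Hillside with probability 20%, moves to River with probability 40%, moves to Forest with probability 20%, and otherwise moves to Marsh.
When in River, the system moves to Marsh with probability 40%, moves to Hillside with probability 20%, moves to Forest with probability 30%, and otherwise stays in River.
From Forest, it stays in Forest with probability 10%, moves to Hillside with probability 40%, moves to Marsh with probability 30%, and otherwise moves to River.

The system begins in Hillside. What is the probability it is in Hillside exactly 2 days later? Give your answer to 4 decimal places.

Propagate the distribution vector 2 days from Hillside.
After 0 days: (0.0000, 1.0000, 0.0000, 0.0000)
After 1 day: (0.2000, 0.2000, 0.4000, 0.2000)
After 2 days: (0.3000, 0.2600, 0.2400, 0.2000)
P(in Hillside after 2 days) = 0.2600

0.2600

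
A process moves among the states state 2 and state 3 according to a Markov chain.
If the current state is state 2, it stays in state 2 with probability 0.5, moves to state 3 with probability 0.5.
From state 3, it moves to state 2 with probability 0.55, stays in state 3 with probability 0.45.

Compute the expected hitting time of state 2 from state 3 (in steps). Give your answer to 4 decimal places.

1.8182

Let t(s) be the expected number of steps to first reach state 2 from state s, with t(state 2) = 0. Conditioning on the first step:
t(state 3) = 1 + 0.45·t(state 3)
Solving: t(state 3) = 1.8182.
Expected steps from state 3 to state 2: 1.8182.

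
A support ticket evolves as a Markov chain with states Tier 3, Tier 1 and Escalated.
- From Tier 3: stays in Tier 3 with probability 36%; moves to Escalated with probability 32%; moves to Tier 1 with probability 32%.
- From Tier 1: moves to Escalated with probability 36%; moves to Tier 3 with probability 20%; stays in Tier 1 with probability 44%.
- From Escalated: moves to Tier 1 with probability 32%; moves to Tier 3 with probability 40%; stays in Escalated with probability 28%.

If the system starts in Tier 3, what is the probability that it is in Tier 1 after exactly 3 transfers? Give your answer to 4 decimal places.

0.3630

Propagate the distribution vector 3 transfers from Tier 3.
After 0 transfers: (1.0000, 0.0000, 0.0000)
After 1 transfer: (0.3600, 0.3200, 0.3200)
After 2 transfers: (0.3216, 0.3584, 0.3200)
After 3 transfers: (0.3155, 0.3630, 0.3215)
P(in Tier 1 after 3 transfers) = 0.3630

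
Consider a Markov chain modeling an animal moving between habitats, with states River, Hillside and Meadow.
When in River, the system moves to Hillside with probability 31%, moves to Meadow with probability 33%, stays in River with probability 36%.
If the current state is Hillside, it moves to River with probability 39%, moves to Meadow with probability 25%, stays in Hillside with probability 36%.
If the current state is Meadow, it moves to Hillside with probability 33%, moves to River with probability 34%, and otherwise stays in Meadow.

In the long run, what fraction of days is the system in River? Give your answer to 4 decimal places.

Let the stationary distribution be π with π = πP and π_1 + π_2 + π_3 = 1.
π_1 = 0.36·π_1 + 0.39·π_2 + 0.34·π_3
π_2 = 0.31·π_1 + 0.36·π_2 + 0.33·π_3
Solving with the normalization constraint gives π = (0.3639, 0.3327, 0.3034).
So the stationary probability of River is 0.3639.

0.3639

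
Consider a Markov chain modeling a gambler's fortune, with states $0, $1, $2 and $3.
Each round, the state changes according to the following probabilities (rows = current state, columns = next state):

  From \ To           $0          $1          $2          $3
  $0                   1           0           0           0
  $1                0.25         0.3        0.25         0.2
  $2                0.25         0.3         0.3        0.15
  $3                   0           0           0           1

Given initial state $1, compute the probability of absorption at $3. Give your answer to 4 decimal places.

0.4277

Let h(s) be the probability of absorption at $3 starting from transient state s. Then h($3) = 1 and h($0) = 0. By first-step analysis:
h($1) = 0.25·0 + 0.3·h($1) + 0.25·h($2) + 0.2·1
h($2) = 0.25·0 + 0.3·h($1) + 0.3·h($2) + 0.15·1
Solving: h($1) = 0.4277, h($2) = 0.3976.
Starting from $1, the probability is 0.4277.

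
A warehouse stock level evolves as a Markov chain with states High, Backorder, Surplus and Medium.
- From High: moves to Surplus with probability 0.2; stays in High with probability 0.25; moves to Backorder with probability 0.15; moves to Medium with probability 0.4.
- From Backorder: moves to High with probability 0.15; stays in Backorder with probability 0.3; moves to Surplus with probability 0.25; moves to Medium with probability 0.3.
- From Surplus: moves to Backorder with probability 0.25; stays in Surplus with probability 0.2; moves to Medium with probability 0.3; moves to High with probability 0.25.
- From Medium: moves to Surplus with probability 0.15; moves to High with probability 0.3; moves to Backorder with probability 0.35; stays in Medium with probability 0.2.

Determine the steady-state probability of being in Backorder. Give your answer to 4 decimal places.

Let the stationary distribution be π with π = πP and π_1 + π_2 + π_3 + π_4 = 1.
π_1 = 0.25·π_1 + 0.15·π_2 + 0.25·π_3 + 0.3·π_4
π_2 = 0.15·π_1 + 0.3·π_2 + 0.25·π_3 + 0.35·π_4
π_3 = 0.2·π_1 + 0.25·π_2 + 0.2·π_3 + 0.15·π_4
Solving with the normalization constraint gives π = (0.2378, 0.2691, 0.1987, 0.2943).
So the stationary probability of Backorder is 0.2691.

0.2691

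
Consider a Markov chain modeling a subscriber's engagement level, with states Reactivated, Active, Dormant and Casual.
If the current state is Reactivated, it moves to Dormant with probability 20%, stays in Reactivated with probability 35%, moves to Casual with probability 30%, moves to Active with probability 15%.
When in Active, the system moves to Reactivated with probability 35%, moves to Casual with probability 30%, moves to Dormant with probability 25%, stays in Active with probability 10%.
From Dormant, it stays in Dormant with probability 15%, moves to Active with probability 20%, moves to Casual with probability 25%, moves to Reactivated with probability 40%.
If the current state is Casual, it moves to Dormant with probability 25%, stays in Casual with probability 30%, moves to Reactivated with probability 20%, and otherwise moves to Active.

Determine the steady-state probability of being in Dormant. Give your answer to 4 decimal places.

0.2129

Let the stationary distribution be π with π = πP and π_1 + π_2 + π_3 + π_4 = 1.
π_1 = 0.35·π_1 + 0.35·π_2 + 0.4·π_3 + 0.2·π_4
π_2 = 0.15·π_1 + 0.1·π_2 + 0.2·π_3 + 0.25·π_4
π_3 = 0.2·π_1 + 0.25·π_2 + 0.15·π_3 + 0.25·π_4
Solving with the normalization constraint gives π = (0.3172, 0.1806, 0.2129, 0.2894).
So the stationary probability of Dormant is 0.2129.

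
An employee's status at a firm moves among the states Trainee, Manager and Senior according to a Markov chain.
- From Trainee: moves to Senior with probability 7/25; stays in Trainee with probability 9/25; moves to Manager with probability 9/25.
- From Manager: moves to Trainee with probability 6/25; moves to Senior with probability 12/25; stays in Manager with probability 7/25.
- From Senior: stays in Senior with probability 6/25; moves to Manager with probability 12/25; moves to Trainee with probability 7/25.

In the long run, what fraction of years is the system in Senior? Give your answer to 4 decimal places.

Let the stationary distribution be π with π = πP and π_1 + π_2 + π_3 = 1.
π_1 = 0.36·π_1 + 0.24·π_2 + 0.28·π_3
π_2 = 0.36·π_1 + 0.28·π_2 + 0.48·π_3
Solving with the normalization constraint gives π = (0.2882, 0.3712, 0.3406).
So the stationary probability of Senior is 0.3406.

0.3406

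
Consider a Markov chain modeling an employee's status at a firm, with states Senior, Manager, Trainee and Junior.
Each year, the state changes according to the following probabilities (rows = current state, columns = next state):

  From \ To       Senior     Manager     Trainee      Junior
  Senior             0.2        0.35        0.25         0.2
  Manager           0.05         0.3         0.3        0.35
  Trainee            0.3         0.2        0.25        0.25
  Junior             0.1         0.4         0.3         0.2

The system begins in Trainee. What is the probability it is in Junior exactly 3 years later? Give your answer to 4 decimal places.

Propagate the distribution vector 3 years from Trainee.
After 0 years: (0.0000, 0.0000, 1.0000, 0.0000)
After 1 year: (0.3000, 0.2000, 0.2500, 0.2500)
After 2 years: (0.1700, 0.3150, 0.2725, 0.2425)
After 3 years: (0.1558, 0.3055, 0.2779, 0.2609)
P(in Junior after 3 years) = 0.2609

0.2609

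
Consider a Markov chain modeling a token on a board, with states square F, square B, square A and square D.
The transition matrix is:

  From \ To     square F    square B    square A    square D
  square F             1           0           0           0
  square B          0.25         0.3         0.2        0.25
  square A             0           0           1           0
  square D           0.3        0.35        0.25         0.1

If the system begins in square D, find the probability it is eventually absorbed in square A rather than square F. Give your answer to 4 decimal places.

Let h(s) be the probability of absorption at square A starting from transient state s. Then h(square A) = 1 and h(square F) = 0. By first-step analysis:
h(square B) = 0.25·0 + 0.3·h(square B) + 0.2·1 + 0.25·h(square D)
h(square D) = 0.3·0 + 0.35·h(square B) + 0.25·1 + 0.1·h(square D)
Solving: h(square B) = 0.4470, h(square D) = 0.4516.
Starting from square D, the probability is 0.4516.

0.4516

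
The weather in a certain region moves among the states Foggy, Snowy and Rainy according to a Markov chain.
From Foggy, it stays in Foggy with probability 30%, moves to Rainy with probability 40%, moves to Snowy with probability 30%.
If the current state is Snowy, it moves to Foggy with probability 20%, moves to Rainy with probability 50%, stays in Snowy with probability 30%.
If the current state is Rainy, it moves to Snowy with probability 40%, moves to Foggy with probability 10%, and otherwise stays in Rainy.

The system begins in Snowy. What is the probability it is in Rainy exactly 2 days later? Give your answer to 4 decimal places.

Sum over the intermediate state after 1 day:
P = P(Snowy→Foggy)·P(Foggy→Rainy) + P(Snowy→Snowy)·P(Snowy→Rainy) + P(Snowy→Rainy)·P(Rainy→Rainy)
  = 0.2×0.4 + 0.3×0.5 + 0.5×0.5
  = 0.0800 + 0.1500 + 0.2500 = 0.4800

0.4800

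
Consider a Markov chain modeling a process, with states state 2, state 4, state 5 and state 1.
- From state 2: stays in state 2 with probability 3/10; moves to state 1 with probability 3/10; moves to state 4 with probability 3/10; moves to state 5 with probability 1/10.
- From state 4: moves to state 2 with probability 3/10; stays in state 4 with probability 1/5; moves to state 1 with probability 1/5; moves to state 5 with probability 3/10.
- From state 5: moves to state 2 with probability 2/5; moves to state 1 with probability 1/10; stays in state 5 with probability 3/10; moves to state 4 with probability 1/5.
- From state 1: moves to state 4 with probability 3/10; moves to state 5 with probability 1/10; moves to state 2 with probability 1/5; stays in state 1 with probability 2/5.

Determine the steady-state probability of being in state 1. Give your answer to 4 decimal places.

0.2630

Let the stationary distribution be π with π = πP and π_1 + π_2 + π_3 + π_4 = 1.
π_1 = 0.3·π_1 + 0.3·π_2 + 0.4·π_3 + 0.2·π_4
π_2 = 0.3·π_1 + 0.2·π_2 + 0.2·π_3 + 0.3·π_4
π_3 = 0.1·π_1 + 0.3·π_2 + 0.3·π_3 + 0.1·π_4
Solving with the normalization constraint gives π = (0.2926, 0.2556, 0.1889, 0.2630).
So the stationary probability of state 1 is 0.2630.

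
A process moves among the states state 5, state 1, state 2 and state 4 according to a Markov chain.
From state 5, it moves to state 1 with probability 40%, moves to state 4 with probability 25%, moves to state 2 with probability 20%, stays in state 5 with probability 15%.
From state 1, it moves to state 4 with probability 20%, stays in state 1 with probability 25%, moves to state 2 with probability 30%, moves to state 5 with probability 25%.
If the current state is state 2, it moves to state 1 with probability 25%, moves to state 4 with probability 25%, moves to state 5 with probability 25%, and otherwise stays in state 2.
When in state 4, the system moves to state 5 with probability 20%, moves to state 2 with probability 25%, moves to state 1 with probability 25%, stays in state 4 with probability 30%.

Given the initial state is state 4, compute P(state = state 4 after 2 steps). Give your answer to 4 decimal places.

0.2525

Propagate the distribution vector 2 steps from state 4.
After 0 steps: (0.0000, 0.0000, 0.0000, 1.0000)
After 1 step: (0.2000, 0.2500, 0.2500, 0.3000)
After 2 steps: (0.2150, 0.2800, 0.2525, 0.2525)
P(in state 4 after 2 steps) = 0.2525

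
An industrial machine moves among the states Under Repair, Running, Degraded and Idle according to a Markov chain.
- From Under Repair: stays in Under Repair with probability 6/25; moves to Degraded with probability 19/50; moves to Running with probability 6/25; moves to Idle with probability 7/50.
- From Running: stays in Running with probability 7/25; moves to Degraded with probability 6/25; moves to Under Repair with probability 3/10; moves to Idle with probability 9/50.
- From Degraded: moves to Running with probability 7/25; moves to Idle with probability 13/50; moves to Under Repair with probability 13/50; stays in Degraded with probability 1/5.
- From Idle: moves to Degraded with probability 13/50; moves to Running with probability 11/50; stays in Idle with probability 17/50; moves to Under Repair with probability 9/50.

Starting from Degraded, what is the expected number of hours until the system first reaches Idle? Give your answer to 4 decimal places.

Let t(s) be the expected number of hours to first reach Idle from state s, with t(Idle) = 0. Conditioning on the first hour:
t(Under Repair) = 1 + 0.24·t(Under Repair) + 0.24·t(Running) + 0.38·t(Degraded)
t(Running) = 1 + 0.3·t(Under Repair) + 0.28·t(Running) + 0.24·t(Degraded)
t(Degraded) = 1 + 0.26·t(Under Repair) + 0.28·t(Running) + 0.2·t(Degraded)
Solving: t(Under Repair) = 5.3938, t(Running) = 5.2498, t(Degraded) = 4.8404.
Expected hours from Degraded to Idle: 4.8404.

4.8404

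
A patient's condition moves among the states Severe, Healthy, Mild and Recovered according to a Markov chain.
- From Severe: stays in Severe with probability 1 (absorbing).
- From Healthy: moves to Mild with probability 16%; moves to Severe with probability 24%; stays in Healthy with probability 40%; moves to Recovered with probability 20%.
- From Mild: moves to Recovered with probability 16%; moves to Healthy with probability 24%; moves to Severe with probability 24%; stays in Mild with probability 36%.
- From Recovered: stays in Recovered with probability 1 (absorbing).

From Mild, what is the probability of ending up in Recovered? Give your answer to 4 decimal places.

0.4167

Let h(s) be the probability of absorption at Recovered starting from transient state s. Then h(Recovered) = 1 and h(Severe) = 0. By first-step analysis:
h(Healthy) = 0.24·0 + 0.4·h(Healthy) + 0.16·h(Mild) + 0.2·1
h(Mild) = 0.24·0 + 0.24·h(Healthy) + 0.36·h(Mild) + 0.16·1
Solving: h(Healthy) = 0.4444, h(Mild) = 0.4167.
Starting from Mild, the probability is 0.4167.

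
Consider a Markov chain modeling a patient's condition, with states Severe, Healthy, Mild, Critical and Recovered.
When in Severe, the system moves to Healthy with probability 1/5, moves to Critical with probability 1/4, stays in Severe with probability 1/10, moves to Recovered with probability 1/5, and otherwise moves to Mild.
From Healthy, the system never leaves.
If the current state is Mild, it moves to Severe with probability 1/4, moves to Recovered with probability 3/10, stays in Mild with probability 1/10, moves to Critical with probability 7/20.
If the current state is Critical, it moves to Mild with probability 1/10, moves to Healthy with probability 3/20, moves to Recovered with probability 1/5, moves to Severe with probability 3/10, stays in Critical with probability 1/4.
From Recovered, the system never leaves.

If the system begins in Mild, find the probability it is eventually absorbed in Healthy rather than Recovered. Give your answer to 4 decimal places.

Let h(s) be the probability of absorption at Healthy starting from transient state s. Then h(Healthy) = 1 and h(Recovered) = 0. By first-step analysis:
h(Severe) = 0.1·h(Severe) + 0.2·1 + 0.25·h(Mild) + 0.25·h(Critical) + 0.2·0
h(Mild) = 0.25·h(Severe) + 0.1·h(Mild) + 0.35·h(Critical) + 0.3·0
h(Critical) = 0.3·h(Severe) + 0.15·1 + 0.1·h(Mild) + 0.25·h(Critical) + 0.2·0
Solving: h(Severe) = 0.4075, h(Mild) = 0.2683, h(Critical) = 0.3988.
Starting from Mild, the probability is 0.2683.

0.2683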